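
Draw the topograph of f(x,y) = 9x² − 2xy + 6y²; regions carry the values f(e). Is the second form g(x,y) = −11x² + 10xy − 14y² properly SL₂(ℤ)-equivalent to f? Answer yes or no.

D₁ = -212, D₂ = -516
discriminants differ ⇒ not SL₂(ℤ)-equivalent

no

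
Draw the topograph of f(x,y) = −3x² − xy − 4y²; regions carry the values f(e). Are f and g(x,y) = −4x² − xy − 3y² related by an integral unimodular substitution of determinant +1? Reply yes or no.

D₁ = -47, D₂ = -47
f is negative-definite; reduce −f:
−f: reduced (well bottom): (3,1,4) with a≤c, −a<b≤a
flip sign back: reduced form of f is (-3,-1,-4)
g is negative-definite; reduce −g:
−g: flip: (4,1,3)→(3,-1,4)
−g: reduced (well bottom): (3,-1,4) with a≤c, −a<b≤a
flip sign back: reduced form of g is (-3,1,-4)
reduced forms (-3, -1, -4) vs (-3, 1, -4) ⇒ inequivalent

no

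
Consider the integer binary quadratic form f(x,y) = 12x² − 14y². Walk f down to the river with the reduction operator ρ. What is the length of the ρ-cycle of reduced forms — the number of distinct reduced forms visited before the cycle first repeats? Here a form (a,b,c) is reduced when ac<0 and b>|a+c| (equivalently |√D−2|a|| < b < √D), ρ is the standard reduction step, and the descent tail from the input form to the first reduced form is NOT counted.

D = 672, ⌊√D⌋ = 25
descent: ρ → (-14,0,12)
descent: ρ → (12,24,-2)  [lands on river]
river: ρ → (-2,24,12)
ρ-cycle length = 2 (tail of 2 descent steps not counted)

2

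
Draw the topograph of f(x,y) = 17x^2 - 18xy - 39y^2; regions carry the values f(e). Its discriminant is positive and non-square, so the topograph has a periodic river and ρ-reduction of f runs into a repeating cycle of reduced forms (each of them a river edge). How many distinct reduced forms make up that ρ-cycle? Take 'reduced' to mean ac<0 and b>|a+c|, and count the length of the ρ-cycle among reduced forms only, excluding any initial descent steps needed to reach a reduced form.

D = 2976, ⌊√D⌋ = 54
descent: ρ → (-39,18,17)
descent: ρ → (17,50,-7)  [lands on river]
river: ρ → (-7,48,24)
river: ρ → (24,48,-7)
river: ρ → (-7,50,17)
river: ρ → (17,52,-4)
river: ρ → (-4,52,17)
ρ-cycle length = 6 (tail of 2 descent steps not counted)

6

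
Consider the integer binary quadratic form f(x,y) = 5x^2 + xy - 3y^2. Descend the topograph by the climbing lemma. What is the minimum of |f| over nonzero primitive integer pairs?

descent: ρ → (-3,5,3)  [lands on river]
river: ρ → (3,7,-1)
river: ρ → (-1,7,3)
river: ρ → (3,5,-3)
river: ρ → (-3,7,1)
river: ρ → (1,7,-3)
closes: descent 1, river 6
min |a| on river = 1

1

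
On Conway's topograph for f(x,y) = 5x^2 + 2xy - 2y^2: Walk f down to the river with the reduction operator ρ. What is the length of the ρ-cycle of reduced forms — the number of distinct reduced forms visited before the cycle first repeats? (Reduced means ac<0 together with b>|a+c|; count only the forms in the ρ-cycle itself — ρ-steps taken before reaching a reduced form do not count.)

D = 44, ⌊√D⌋ = 6
descent: ρ → (-2,6,1)  [lands on river]
river: ρ → (1,6,-2)
ρ-cycle length = 2 (tail of 1 descent step not counted)

2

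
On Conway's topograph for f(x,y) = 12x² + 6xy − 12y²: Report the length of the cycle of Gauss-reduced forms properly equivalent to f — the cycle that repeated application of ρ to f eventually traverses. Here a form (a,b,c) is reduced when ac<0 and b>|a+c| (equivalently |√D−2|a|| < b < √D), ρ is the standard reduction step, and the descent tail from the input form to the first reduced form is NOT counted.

D = 612, ⌊√D⌋ = 24
river: ρ → (-12,18,6)
river: ρ → (6,18,-12)
river: ρ → (-12,6,12)
river: ρ → (12,18,-6)
river: ρ → (-6,18,12)
river: ρ → (12,6,-12)
ρ-cycle length = 6 (tail of 0 descent steps not counted)

6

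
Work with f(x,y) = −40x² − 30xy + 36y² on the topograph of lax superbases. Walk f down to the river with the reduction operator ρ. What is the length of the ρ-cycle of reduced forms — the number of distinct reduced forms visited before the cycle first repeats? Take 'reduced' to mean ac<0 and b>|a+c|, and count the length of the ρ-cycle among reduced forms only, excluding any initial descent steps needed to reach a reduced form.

D = 6660, ⌊√D⌋ = 81
descent: ρ → (36,30,-40)  [lands on river]
river: ρ → (-40,50,26)
river: ρ → (26,54,-36)
river: ρ → (-36,18,44)
river: ρ → (44,70,-10)
river: ρ → (-10,70,44)
river: ρ → (44,18,-36)
river: ρ → (-36,54,26)
river: ρ → (26,50,-40)
river: ρ → (-40,30,36)
river: ρ → (36,42,-34)
river: ρ → (-34,26,44)
river: ρ → (44,62,-16)
river: ρ → (-16,66,36)
river: ρ → (36,78,-4)
river: ρ → (-4,74,74)
river: ρ → (74,74,-4)
river: ρ → (-4,78,36)
river: ρ → (36,66,-16)
river: ρ → (-16,62,44)
river: ρ → (44,26,-34)
river: ρ → (-34,42,36)
ρ-cycle length = 22 (tail of 1 descent step not counted)

22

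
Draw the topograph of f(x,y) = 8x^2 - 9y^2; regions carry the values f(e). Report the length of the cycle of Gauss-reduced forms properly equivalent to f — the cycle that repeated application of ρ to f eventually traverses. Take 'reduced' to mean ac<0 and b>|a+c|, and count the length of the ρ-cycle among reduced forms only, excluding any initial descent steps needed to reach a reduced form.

D = 288, ⌊√D⌋ = 16
descent: ρ → (-9,0,8)
descent: ρ → (8,16,-1)  [lands on river]
river: ρ → (-1,16,8)
ρ-cycle length = 2 (tail of 2 descent steps not counted)

2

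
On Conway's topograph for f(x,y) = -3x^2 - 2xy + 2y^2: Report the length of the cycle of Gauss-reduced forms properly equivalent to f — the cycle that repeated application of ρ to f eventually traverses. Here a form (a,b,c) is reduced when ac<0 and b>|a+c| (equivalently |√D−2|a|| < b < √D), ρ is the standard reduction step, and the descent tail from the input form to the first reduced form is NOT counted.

D = 28, ⌊√D⌋ = 5
descent: ρ → (2,2,-3)  [lands on river]
river: ρ → (-3,4,1)
river: ρ → (1,4,-3)
river: ρ → (-3,2,2)
ρ-cycle length = 4 (tail of 1 descent step not counted)

4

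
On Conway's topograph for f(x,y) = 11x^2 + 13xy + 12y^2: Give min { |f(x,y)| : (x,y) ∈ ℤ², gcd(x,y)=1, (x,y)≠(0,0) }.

translate: b→-9 (≡13 mod 22), so (11,13,12)→(11,-9,10)
flip: (11,-9,10)→(10,9,11)
reduced (well bottom): (10,9,11) with a≤c, −a<b≤a
well minimum = a = 10

10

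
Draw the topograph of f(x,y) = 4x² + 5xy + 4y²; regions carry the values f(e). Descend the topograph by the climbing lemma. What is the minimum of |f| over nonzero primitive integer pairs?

translate: b→-3 (≡5 mod 8), so (4,5,4)→(4,-3,3)
flip: (4,-3,3)→(3,3,4)
reduced (well bottom): (3,3,4) with a≤c, −a<b≤a
well minimum = a = 3

3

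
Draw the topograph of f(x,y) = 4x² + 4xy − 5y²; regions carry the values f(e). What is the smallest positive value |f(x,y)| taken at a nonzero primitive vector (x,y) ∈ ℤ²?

river: ρ → (-5,6,3)
river: ρ → (3,6,-5)
river: ρ → (-5,4,4)
river: ρ → (4,4,-5)
closes: descent 0, river 4
min |a| on river = 3

3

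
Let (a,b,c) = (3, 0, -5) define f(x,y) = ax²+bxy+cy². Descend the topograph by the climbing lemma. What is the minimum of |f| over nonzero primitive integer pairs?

descent: ρ → (-5,0,3)
descent: ρ → (3,6,-2)  [lands on river]
river: ρ → (-2,6,3)
closes: descent 2, river 2
min |a| on river = 2

2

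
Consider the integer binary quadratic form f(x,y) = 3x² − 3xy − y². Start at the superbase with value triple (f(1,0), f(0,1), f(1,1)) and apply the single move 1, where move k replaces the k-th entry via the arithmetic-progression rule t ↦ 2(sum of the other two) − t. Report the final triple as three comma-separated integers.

start (3,-1,-1) = (f(1,0),f(0,1),f(1,1))
replace slot 1: 2·((-1)+(-1)) − 3 = -7 → (-7,-1,-1)

-7,-1,-1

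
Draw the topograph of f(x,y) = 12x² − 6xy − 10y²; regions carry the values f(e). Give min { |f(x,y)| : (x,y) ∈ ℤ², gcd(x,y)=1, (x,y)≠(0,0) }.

descent: ρ → (-10,6,12)  [lands on river]
river: ρ → (12,18,-4)
river: ρ → (-4,22,2)
river: ρ → (2,22,-4)
river: ρ → (-4,18,12)
river: ρ → (12,6,-10)
river: ρ → (-10,14,8)
river: ρ → (8,18,-6)
river: ρ → (-6,18,8)
river: ρ → (8,14,-10)
closes: descent 1, river 10
min |a| on river = 2

2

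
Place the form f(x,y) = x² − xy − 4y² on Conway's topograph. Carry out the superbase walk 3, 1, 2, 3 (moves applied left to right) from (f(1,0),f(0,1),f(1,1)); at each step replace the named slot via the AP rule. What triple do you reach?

start (1,-4,-4) = (f(1,0),f(0,1),f(1,1))
replace slot 3: 2·(1+(-4)) − (-4) = -2 → (1,-4,-2)
replace slot 1: 2·((-4)+(-2)) − 1 = -13 → (-13,-4,-2)
replace slot 2: 2·((-13)+(-2)) − (-4) = -26 → (-13,-26,-2)
replace slot 3: 2·((-13)+(-26)) − (-2) = -76 → (-13,-26,-76)

-13,-26,-76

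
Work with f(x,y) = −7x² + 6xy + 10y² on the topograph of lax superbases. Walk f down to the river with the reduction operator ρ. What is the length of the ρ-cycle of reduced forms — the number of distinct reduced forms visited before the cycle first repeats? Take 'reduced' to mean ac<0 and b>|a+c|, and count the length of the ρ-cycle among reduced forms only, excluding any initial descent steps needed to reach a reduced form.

D = 316, ⌊√D⌋ = 17
river: ρ → (10,14,-3)
river: ρ → (-3,16,5)
river: ρ → (5,14,-6)
river: ρ → (-6,10,9)
river: ρ → (9,8,-7)
river: ρ → (-7,6,10)
ρ-cycle length = 6 (tail of 0 descent steps not counted)

6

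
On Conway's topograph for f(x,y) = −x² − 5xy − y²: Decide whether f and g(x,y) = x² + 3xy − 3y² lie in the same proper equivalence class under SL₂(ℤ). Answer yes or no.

D₁ = 21, D₂ = 21
river cycle of f (length 2): (-1, 3, 3), (3, 3, -1)
river cycle of g (length 2): (-3, 3, 1), (1, 3, -3)
cycles differ ⇒ inequivalent

no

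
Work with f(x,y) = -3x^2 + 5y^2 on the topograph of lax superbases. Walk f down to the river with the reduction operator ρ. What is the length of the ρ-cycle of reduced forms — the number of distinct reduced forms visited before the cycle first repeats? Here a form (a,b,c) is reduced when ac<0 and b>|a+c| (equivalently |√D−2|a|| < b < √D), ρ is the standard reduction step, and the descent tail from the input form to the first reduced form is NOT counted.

D = 60, ⌊√D⌋ = 7
descent: ρ → (5,0,-3)
descent: ρ → (-3,6,2)  [lands on river]
river: ρ → (2,6,-3)
ρ-cycle length = 2 (tail of 2 descent steps not counted)

2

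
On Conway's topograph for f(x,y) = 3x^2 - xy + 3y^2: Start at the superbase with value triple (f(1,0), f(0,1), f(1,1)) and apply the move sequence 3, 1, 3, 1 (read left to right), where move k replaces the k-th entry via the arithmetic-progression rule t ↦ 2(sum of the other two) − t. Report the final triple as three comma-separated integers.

start (3,3,5) = (f(1,0),f(0,1),f(1,1))
replace slot 3: 2·(3+3) − 5 = 7 → (3,3,7)
replace slot 1: 2·(3+7) − 3 = 17 → (17,3,7)
replace slot 3: 2·(17+3) − 7 = 33 → (17,3,33)
replace slot 1: 2·(3+33) − 17 = 55 → (55,3,33)

55,3,33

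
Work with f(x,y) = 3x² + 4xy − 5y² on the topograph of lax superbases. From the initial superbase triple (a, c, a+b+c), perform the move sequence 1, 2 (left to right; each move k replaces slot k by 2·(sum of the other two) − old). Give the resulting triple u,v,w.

start (3,-5,2) = (f(1,0),f(0,1),f(1,1))
replace slot 1: 2·((-5)+2) − 3 = -9 → (-9,-5,2)
replace slot 2: 2·((-9)+2) − (-5) = -9 → (-9,-9,2)

-9,-9,2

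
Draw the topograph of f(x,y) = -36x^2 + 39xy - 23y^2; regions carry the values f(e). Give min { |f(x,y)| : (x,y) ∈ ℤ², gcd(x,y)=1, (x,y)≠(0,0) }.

translate: b→33 (≡-39 mod 72), so (36,-39,23)→(36,33,20)
flip: (36,33,20)→(20,-33,36)
translate: b→7 (≡-33 mod 40), so (20,-33,36)→(20,7,23)
reduced (well bottom): (20,7,23) with a≤c, −a<b≤a
well minimum |f| = |-20| = 20 (negative-definite)

20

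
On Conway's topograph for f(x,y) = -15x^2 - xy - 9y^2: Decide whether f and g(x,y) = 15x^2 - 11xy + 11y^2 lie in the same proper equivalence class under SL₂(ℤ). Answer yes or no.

D₁ = -539, D₂ = -539
f is negative-definite; reduce −f:
−f: flip: (15,1,9)→(9,-1,15)
−f: reduced (well bottom): (9,-1,15) with a≤c, −a<b≤a
flip sign back: reduced form of f is (-9,1,-15)
g: flip: (15,-11,11)→(11,11,15)
g: reduced (well bottom): (11,11,15) with a≤c, −a<b≤a
reduced forms (-9, 1, -15) vs (11, 11, 15) ⇒ inequivalent

no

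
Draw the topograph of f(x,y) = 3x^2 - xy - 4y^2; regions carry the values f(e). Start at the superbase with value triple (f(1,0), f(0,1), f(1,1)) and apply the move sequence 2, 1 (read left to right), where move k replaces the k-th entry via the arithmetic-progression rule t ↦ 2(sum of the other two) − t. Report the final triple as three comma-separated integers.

start (3,-4,-2) = (f(1,0),f(0,1),f(1,1))
replace slot 2: 2·(3+(-2)) − (-4) = 6 → (3,6,-2)
replace slot 1: 2·(6+(-2)) − 3 = 5 → (5,6,-2)

5,6,-2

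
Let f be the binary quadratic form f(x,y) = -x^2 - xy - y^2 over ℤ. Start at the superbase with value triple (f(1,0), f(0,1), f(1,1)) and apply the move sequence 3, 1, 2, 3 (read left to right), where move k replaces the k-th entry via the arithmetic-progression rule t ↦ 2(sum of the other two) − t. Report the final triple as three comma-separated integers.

start (-1,-1,-3) = (f(1,0),f(0,1),f(1,1))
replace slot 3: 2·((-1)+(-1)) − (-3) = -1 → (-1,-1,-1)
replace slot 1: 2·((-1)+(-1)) − (-1) = -3 → (-3,-1,-1)
replace slot 2: 2·((-3)+(-1)) − (-1) = -7 → (-3,-7,-1)
replace slot 3: 2·((-3)+(-7)) − (-1) = -19 → (-3,-7,-19)

-3,-7,-19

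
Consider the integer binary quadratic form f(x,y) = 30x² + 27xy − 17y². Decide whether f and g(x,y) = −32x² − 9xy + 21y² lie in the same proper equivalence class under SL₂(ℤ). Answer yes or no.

D₁ = 2769, D₂ = 2769
river cycle of f (length 32): (-17, 41, 16), (16, 23, -35), (-35, 47, 4), (4, 49, -23), (-23, 43, 10), (10, 37, -35), (-35, 33, 12), (12, 39, -26), (-26, 13, 25), (25, 37, -14), … (22 more)
river cycle of g (length 32): (21, 51, -2), (-2, 49, 46), (46, 43, -5), (-5, 47, 28), (28, 9, -24), (-24, 39, 13), (13, 39, -24), (-24, 9, 28), (28, 47, -5), (-5, 43, 46), … (22 more)
cycles differ ⇒ inequivalent

no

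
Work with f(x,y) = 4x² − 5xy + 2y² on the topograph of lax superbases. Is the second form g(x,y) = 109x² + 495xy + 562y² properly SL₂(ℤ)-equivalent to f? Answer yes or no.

D₁ = -7, D₂ = -7
f: translate: b→3 (≡-5 mod 8), so (4,-5,2)→(4,3,1)
f: flip: (4,3,1)→(1,-3,4)
f: translate: b→1 (≡-3 mod 2), so (1,-3,4)→(1,1,2)
f: reduced (well bottom): (1,1,2) with a≤c, −a<b≤a
g: translate: b→59 (≡495 mod 218), so (109,495,562)→(109,59,8)
g: flip: (109,59,8)→(8,-59,109)
g: translate: b→5 (≡-59 mod 16), so (8,-59,109)→(8,5,1)
g: flip: (8,5,1)→(1,-5,8)
g: translate: b→1 (≡-5 mod 2), so (1,-5,8)→(1,1,2)
g: reduced (well bottom): (1,1,2) with a≤c, −a<b≤a
reduced forms (1, 1, 2) vs (1, 1, 2) ⇒ equivalent

yes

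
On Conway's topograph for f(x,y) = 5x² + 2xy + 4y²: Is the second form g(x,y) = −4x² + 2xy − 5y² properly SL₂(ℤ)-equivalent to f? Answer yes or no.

D₁ = -76, D₂ = -76
f: flip: (5,2,4)→(4,-2,5)
f: reduced (well bottom): (4,-2,5) with a≤c, −a<b≤a
g is negative-definite; reduce −g:
−g: reduced (well bottom): (4,-2,5) with a≤c, −a<b≤a
flip sign back: reduced form of g is (-4,2,-5)
reduced forms (4, -2, 5) vs (-4, 2, -5) ⇒ inequivalent

no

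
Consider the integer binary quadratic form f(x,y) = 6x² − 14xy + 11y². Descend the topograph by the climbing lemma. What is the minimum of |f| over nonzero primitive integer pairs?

translate: b→-2 (≡-14 mod 12), so (6,-14,11)→(6,-2,3)
flip: (6,-2,3)→(3,2,6)
reduced (well bottom): (3,2,6) with a≤c, −a<b≤a
well minimum = a = 3

3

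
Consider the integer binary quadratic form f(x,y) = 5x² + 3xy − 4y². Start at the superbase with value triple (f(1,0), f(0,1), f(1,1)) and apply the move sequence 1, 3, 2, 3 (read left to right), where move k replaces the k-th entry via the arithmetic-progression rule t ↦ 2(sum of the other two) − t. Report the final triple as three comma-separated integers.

start (5,-4,4) = (f(1,0),f(0,1),f(1,1))
replace slot 1: 2·((-4)+4) − 5 = -5 → (-5,-4,4)
replace slot 3: 2·((-5)+(-4)) − 4 = -22 → (-5,-4,-22)
replace slot 2: 2·((-5)+(-22)) − (-4) = -50 → (-5,-50,-22)
replace slot 3: 2·((-5)+(-50)) − (-22) = -88 → (-5,-50,-88)

-5,-50,-88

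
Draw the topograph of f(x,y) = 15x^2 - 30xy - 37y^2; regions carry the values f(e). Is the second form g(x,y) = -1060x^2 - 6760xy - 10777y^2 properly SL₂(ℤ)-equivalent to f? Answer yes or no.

D₁ = 3120, D₂ = 3120
river cycle of f (length 6): (-37, 30, 15), (15, 30, -37), (-37, 44, 8), (8, 52, -13), (-13, 52, 8), (8, 44, -37)
river cycle of g (length 6): (-37, 30, 15), (15, 30, -37), (-37, 44, 8), (8, 52, -13), (-13, 52, 8), (8, 44, -37)
cycles coincide ⇒ equivalent

yes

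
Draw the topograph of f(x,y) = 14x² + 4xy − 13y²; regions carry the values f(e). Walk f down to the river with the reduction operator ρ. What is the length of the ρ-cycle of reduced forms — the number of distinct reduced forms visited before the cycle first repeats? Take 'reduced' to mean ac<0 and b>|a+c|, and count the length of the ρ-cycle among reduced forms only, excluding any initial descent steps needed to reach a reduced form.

D = 744, ⌊√D⌋ = 27
river: ρ → (-13,22,5)
river: ρ → (5,18,-21)
river: ρ → (-21,24,2)
river: ρ → (2,24,-21)
river: ρ → (-21,18,5)
river: ρ → (5,22,-13)
river: ρ → (-13,4,14)
river: ρ → (14,24,-3)
river: ρ → (-3,24,14)
river: ρ → (14,4,-13)
ρ-cycle length = 10 (tail of 0 descent steps not counted)

10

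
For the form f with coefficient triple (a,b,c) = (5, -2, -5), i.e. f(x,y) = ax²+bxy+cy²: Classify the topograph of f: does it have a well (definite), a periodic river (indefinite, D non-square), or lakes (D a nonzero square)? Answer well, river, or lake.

D = b²−4ac = (-2)² − 4·5·(-5) = 104
D > 0 non-square ⇒ indefinite ⇒ periodic river

river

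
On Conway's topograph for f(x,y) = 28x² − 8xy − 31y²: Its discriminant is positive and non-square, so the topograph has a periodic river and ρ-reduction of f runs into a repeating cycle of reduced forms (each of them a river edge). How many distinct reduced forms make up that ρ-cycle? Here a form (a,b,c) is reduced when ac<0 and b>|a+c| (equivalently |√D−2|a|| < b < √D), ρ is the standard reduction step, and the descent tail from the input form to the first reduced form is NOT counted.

D = 3536, ⌊√D⌋ = 59
descent: ρ → (-31,8,28)  [lands on river]
river: ρ → (28,48,-11)
river: ρ → (-11,40,44)
river: ρ → (44,48,-7)
river: ρ → (-7,50,37)
river: ρ → (37,24,-20)
river: ρ → (-20,56,5)
river: ρ → (5,54,-31)
ρ-cycle length = 8 (tail of 1 descent step not counted)

8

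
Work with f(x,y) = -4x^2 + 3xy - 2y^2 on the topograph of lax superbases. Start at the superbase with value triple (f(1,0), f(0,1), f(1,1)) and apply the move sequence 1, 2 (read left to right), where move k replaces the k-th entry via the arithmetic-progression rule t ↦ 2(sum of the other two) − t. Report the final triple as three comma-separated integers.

start (-4,-2,-3) = (f(1,0),f(0,1),f(1,1))
replace slot 1: 2·((-2)+(-3)) − (-4) = -6 → (-6,-2,-3)
replace slot 2: 2·((-6)+(-3)) − (-2) = -16 → (-6,-16,-3)

-6,-16,-3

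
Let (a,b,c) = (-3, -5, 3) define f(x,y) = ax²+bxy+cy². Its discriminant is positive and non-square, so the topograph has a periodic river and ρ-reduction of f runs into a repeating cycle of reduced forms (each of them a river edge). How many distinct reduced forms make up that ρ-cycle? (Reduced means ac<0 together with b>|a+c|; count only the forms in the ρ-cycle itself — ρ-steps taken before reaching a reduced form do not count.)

D = 61, ⌊√D⌋ = 7
descent: ρ → (3,5,-3)  [lands on river]
river: ρ → (-3,7,1)
river: ρ → (1,7,-3)
river: ρ → (-3,5,3)
river: ρ → (3,7,-1)
river: ρ → (-1,7,3)
ρ-cycle length = 6 (tail of 1 descent step not counted)

6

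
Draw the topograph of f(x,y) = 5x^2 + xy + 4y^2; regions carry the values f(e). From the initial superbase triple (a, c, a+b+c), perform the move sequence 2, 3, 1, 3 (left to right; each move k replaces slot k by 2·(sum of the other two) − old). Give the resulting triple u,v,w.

start (5,4,10) = (f(1,0),f(0,1),f(1,1))
replace slot 2: 2·(5+10) − 4 = 26 → (5,26,10)
replace slot 3: 2·(5+26) − 10 = 52 → (5,26,52)
replace slot 1: 2·(26+52) − 5 = 151 → (151,26,52)
replace slot 3: 2·(151+26) − 52 = 302 → (151,26,302)

151,26,302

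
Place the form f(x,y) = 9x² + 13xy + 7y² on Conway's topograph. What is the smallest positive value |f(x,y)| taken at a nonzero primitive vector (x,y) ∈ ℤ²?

translate: b→-5 (≡13 mod 18), so (9,13,7)→(9,-5,3)
flip: (9,-5,3)→(3,5,9)
translate: b→-1 (≡5 mod 6), so (3,5,9)→(3,-1,7)
reduced (well bottom): (3,-1,7) with a≤c, −a<b≤a
well minimum = a = 3

3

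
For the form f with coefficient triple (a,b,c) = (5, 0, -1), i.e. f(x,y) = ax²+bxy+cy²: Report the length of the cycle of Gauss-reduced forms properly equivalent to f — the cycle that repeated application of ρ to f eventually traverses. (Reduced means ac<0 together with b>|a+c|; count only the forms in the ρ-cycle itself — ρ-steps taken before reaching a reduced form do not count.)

D = 20, ⌊√D⌋ = 4
descent: ρ → (-1,4,1)  [lands on river]
river: ρ → (1,4,-1)
ρ-cycle length = 2 (tail of 1 descent step not counted)

2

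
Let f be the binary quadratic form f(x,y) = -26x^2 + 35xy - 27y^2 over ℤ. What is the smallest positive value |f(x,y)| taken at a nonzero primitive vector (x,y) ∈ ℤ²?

translate: b→17 (≡-35 mod 52), so (26,-35,27)→(26,17,18)
flip: (26,17,18)→(18,-17,26)
reduced (well bottom): (18,-17,26) with a≤c, −a<b≤a
well minimum |f| = |-18| = 18 (negative-definite)

18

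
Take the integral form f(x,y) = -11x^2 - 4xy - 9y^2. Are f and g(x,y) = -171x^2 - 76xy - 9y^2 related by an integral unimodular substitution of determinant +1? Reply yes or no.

D₁ = -380, D₂ = -380
f is negative-definite; reduce −f:
−f: flip: (11,4,9)→(9,-4,11)
−f: reduced (well bottom): (9,-4,11) with a≤c, −a<b≤a
flip sign back: reduced form of f is (-9,4,-11)
g is negative-definite; reduce −g:
−g: flip: (171,76,9)→(9,-76,171)
−g: translate: b→-4 (≡-76 mod 18), so (9,-76,171)→(9,-4,11)
−g: reduced (well bottom): (9,-4,11) with a≤c, −a<b≤a
flip sign back: reduced form of g is (-9,4,-11)
reduced forms (-9, 4, -11) vs (-9, 4, -11) ⇒ equivalent

yes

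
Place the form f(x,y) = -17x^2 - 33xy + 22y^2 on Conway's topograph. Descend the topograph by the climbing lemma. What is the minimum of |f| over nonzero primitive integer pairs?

descent: ρ → (22,33,-17)  [lands on river]
river: ρ → (-17,35,20)
river: ρ → (20,45,-7)
river: ρ → (-7,39,38)
river: ρ → (38,37,-8)
river: ρ → (-8,43,23)
river: ρ → (23,49,-2)
river: ρ → (-2,47,47)
river: ρ → (47,47,-2)
river: ρ → (-2,49,23)
river: ρ → (23,43,-8)
river: ρ → (-8,37,38)
river: ρ → (38,39,-7)
river: ρ → (-7,45,20)
river: ρ → (20,35,-17)
river: ρ → (-17,33,22)
river: ρ → (22,11,-28)
river: ρ → (-28,45,5)
river: ρ → (5,45,-28)
river: ρ → (-28,11,22)
closes: descent 1, river 20
min |a| on river = 2

2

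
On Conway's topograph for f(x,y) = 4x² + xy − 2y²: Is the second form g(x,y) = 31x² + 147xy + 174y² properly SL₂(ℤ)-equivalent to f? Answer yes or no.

D₁ = 33, D₂ = 33
river cycle of f (length 4): (-2, 3, 3), (3, 3, -2), (-2, 5, 1), (1, 5, -2)
river cycle of g (length 4): (-2, 3, 3), (3, 3, -2), (-2, 5, 1), (1, 5, -2)
cycles coincide ⇒ equivalent

yes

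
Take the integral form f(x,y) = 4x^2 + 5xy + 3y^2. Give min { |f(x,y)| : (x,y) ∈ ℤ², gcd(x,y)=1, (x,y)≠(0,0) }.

translate: b→-3 (≡5 mod 8), so (4,5,3)→(4,-3,2)
flip: (4,-3,2)→(2,3,4)
translate: b→-1 (≡3 mod 4), so (2,3,4)→(2,-1,3)
reduced (well bottom): (2,-1,3) with a≤c, −a<b≤a
well minimum = a = 2

2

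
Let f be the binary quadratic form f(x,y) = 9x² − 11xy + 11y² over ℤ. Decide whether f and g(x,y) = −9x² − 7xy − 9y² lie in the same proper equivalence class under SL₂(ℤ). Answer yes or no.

D₁ = -275, D₂ = -275
f: translate: b→7 (≡-11 mod 18), so (9,-11,11)→(9,7,9)
f: reduced (well bottom): (9,7,9) with a≤c, −a<b≤a
g is negative-definite; reduce −g:
−g: reduced (well bottom): (9,7,9) with a≤c, −a<b≤a
flip sign back: reduced form of g is (-9,-7,-9)
reduced forms (9, 7, 9) vs (-9, -7, -9) ⇒ inequivalent

no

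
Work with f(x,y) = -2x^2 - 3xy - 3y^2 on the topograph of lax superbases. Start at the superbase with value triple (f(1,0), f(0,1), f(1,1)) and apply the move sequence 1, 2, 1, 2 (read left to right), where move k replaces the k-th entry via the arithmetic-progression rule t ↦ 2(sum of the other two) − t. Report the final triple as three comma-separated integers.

start (-2,-3,-8) = (f(1,0),f(0,1),f(1,1))
replace slot 1: 2·((-3)+(-8)) − (-2) = -20 → (-20,-3,-8)
replace slot 2: 2·((-20)+(-8)) − (-3) = -53 → (-20,-53,-8)
replace slot 1: 2·((-53)+(-8)) − (-20) = -102 → (-102,-53,-8)
replace slot 2: 2·((-102)+(-8)) − (-53) = -167 → (-102,-167,-8)

-102,-167,-8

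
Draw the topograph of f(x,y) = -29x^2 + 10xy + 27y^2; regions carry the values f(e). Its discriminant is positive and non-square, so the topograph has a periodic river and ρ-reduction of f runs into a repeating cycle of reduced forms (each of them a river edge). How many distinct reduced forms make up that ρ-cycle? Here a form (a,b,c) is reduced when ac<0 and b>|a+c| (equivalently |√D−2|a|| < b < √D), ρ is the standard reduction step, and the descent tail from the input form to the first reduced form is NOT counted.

D = 3232, ⌊√D⌋ = 56
river: ρ → (27,44,-12)
river: ρ → (-12,52,11)
river: ρ → (11,36,-44)
river: ρ → (-44,52,3)
river: ρ → (3,56,-8)
river: ρ → (-8,56,3)
river: ρ → (3,52,-44)
river: ρ → (-44,36,11)
river: ρ → (11,52,-12)
river: ρ → (-12,44,27)
river: ρ → (27,10,-29)
river: ρ → (-29,48,8)
river: ρ → (8,48,-29)
river: ρ → (-29,10,27)
ρ-cycle length = 14 (tail of 0 descent steps not counted)

14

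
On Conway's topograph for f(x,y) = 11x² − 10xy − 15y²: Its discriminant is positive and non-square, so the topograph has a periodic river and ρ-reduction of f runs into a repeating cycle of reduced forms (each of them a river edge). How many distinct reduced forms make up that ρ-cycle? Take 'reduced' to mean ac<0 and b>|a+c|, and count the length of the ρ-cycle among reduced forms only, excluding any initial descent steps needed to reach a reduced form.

D = 760, ⌊√D⌋ = 27
descent: ρ → (-15,10,11)  [lands on river]
river: ρ → (11,12,-14)
river: ρ → (-14,16,9)
river: ρ → (9,20,-10)
river: ρ → (-10,20,9)
river: ρ → (9,16,-14)
river: ρ → (-14,12,11)
river: ρ → (11,10,-15)
river: ρ → (-15,20,6)
river: ρ → (6,16,-21)
river: ρ → (-21,26,1)
river: ρ → (1,26,-21)
river: ρ → (-21,16,6)
river: ρ → (6,20,-15)
ρ-cycle length = 14 (tail of 1 descent step not counted)

14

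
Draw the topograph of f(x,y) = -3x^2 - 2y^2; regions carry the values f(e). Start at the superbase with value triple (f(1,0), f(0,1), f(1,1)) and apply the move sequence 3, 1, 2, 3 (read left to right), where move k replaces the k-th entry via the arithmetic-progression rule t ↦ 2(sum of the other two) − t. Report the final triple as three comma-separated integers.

start (-3,-2,-5) = (f(1,0),f(0,1),f(1,1))
replace slot 3: 2·((-3)+(-2)) − (-5) = -5 → (-3,-2,-5)
replace slot 1: 2·((-2)+(-5)) − (-3) = -11 → (-11,-2,-5)
replace slot 2: 2·((-11)+(-5)) − (-2) = -30 → (-11,-30,-5)
replace slot 3: 2·((-11)+(-30)) − (-5) = -77 → (-11,-30,-77)

-11,-30,-77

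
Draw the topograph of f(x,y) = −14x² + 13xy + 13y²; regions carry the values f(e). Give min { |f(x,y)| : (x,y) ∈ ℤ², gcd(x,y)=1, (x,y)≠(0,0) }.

river: ρ → (13,13,-14)
river: ρ → (-14,15,12)
river: ρ → (12,9,-17)
river: ρ → (-17,25,4)
river: ρ → (4,23,-23)
river: ρ → (-23,23,4)
river: ρ → (4,25,-17)
river: ρ → (-17,9,12)
river: ρ → (12,15,-14)
river: ρ → (-14,13,13)
closes: descent 0, river 10
min |a| on river = 4

4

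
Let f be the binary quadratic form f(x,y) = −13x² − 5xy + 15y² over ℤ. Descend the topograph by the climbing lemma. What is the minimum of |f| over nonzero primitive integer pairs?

descent: ρ → (15,5,-13)  [lands on river]
river: ρ → (-13,21,7)
river: ρ → (7,21,-13)
river: ρ → (-13,5,15)
river: ρ → (15,25,-3)
river: ρ → (-3,23,23)
river: ρ → (23,23,-3)
river: ρ → (-3,25,15)
closes: descent 1, river 8
min |a| on river = 3

3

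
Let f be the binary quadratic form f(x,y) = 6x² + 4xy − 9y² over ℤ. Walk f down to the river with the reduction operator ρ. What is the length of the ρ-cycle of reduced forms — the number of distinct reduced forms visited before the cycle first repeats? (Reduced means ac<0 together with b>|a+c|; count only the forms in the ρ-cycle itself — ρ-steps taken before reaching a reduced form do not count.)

D = 232, ⌊√D⌋ = 15
river: ρ → (-9,14,1)
river: ρ → (1,14,-9)
river: ρ → (-9,4,6)
river: ρ → (6,8,-7)
river: ρ → (-7,6,7)
river: ρ → (7,8,-6)
river: ρ → (-6,4,9)
river: ρ → (9,14,-1)
river: ρ → (-1,14,9)
river: ρ → (9,4,-6)
river: ρ → (-6,8,7)
river: ρ → (7,6,-7)
river: ρ → (-7,8,6)
river: ρ → (6,4,-9)
ρ-cycle length = 14 (tail of 0 descent steps not counted)

14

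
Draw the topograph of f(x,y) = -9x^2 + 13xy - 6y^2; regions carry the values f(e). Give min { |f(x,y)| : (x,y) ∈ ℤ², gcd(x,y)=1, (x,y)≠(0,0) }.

translate: b→5 (≡-13 mod 18), so (9,-13,6)→(9,5,2)
flip: (9,5,2)→(2,-5,9)
translate: b→-1 (≡-5 mod 4), so (2,-5,9)→(2,-1,6)
reduced (well bottom): (2,-1,6) with a≤c, −a<b≤a
well minimum |f| = |-2| = 2 (negative-definite)

2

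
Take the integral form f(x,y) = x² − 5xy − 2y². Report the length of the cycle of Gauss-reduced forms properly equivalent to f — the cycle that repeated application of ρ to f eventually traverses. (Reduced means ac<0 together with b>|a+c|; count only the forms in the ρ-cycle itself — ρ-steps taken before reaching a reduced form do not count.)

D = 33, ⌊√D⌋ = 5
descent: ρ → (-2,5,1)  [lands on river]
river: ρ → (1,5,-2)
river: ρ → (-2,3,3)
river: ρ → (3,3,-2)
ρ-cycle length = 4 (tail of 1 descent step not counted)

4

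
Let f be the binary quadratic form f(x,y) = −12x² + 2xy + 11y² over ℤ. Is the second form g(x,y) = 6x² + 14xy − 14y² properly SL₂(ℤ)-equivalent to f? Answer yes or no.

D₁ = 532, D₂ = 532
river cycle of f (length 16): (11, 20, -3), (-3, 22, 4), (4, 18, -13), (-13, 8, 9), (9, 10, -12), (-12, 14, 7), (7, 14, -12), (-12, 10, 9), (9, 8, -13), (-13, 18, 4), … (6 more)
river cycle of g (length 4): (-14, 14, 6), (6, 22, -2), (-2, 22, 6), (6, 14, -14)
cycles differ ⇒ inequivalent

no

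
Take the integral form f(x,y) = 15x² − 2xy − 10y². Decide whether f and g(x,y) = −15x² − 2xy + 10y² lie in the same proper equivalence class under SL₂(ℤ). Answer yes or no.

D₁ = 604, D₂ = 604
river cycle of f (length 20): (-10, 22, 3), (3, 20, -17), (-17, 14, 6), (6, 22, -5), (-5, 18, 14), (14, 10, -9), (-9, 8, 15), (15, 22, -2), (-2, 22, 15), (15, 8, -9), … (10 more)
river cycle of g (length 20): (10, 22, -3), (-3, 20, 17), (17, 14, -6), (-6, 22, 5), (5, 18, -14), (-14, 10, 9), (9, 8, -15), (-15, 22, 2), (2, 22, -15), (-15, 8, 9), … (10 more)
cycles differ ⇒ inequivalent

no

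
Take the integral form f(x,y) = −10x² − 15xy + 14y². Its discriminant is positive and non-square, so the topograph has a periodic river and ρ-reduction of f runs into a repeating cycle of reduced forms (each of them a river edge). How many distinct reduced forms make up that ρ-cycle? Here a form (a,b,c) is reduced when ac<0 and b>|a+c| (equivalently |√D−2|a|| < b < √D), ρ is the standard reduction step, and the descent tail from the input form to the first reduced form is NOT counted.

D = 785, ⌊√D⌋ = 28
descent: ρ → (14,15,-10)  [lands on river]
river: ρ → (-10,25,4)
river: ρ → (4,23,-16)
river: ρ → (-16,9,11)
river: ρ → (11,13,-14)
river: ρ → (-14,15,10)
river: ρ → (10,25,-4)
river: ρ → (-4,23,16)
river: ρ → (16,9,-11)
river: ρ → (-11,13,14)
ρ-cycle length = 10 (tail of 1 descent step not counted)

10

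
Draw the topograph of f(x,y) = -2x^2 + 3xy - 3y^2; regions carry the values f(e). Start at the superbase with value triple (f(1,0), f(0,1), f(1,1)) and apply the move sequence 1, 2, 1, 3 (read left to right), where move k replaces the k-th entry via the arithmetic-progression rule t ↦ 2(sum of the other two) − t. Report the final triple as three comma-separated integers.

start (-2,-3,-2) = (f(1,0),f(0,1),f(1,1))
replace slot 1: 2·((-3)+(-2)) − (-2) = -8 → (-8,-3,-2)
replace slot 2: 2·((-8)+(-2)) − (-3) = -17 → (-8,-17,-2)
replace slot 1: 2·((-17)+(-2)) − (-8) = -30 → (-30,-17,-2)
replace slot 3: 2·((-30)+(-17)) − (-2) = -92 → (-30,-17,-92)

-30,-17,-92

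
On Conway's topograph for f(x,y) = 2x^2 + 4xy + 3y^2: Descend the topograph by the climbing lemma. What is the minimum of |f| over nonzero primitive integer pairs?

translate: b→0 (≡4 mod 4), so (2,4,3)→(2,0,1)
flip: (2,0,1)→(1,0,2)
reduced (well bottom): (1,0,2) with a≤c, −a<b≤a
well minimum = a = 1

1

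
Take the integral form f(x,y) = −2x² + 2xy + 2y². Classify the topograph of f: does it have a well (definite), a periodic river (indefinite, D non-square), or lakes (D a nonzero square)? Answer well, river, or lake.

D = b²−4ac = 2² − 4·(-2)·2 = 20
D > 0 non-square ⇒ indefinite ⇒ periodic river

river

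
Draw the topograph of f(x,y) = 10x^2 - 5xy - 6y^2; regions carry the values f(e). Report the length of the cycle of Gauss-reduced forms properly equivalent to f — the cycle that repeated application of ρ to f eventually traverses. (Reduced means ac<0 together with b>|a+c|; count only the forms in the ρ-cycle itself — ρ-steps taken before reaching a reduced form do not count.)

D = 265, ⌊√D⌋ = 16
descent: ρ → (-6,5,10)  [lands on river]
river: ρ → (10,15,-1)
river: ρ → (-1,15,10)
river: ρ → (10,5,-6)
river: ρ → (-6,7,9)
river: ρ → (9,11,-4)
river: ρ → (-4,13,6)
river: ρ → (6,11,-6)
river: ρ → (-6,13,4)
river: ρ → (4,11,-9)
river: ρ → (-9,7,6)
river: ρ → (6,5,-10)
river: ρ → (-10,15,1)
river: ρ → (1,15,-10)
river: ρ → (-10,5,6)
river: ρ → (6,7,-9)
river: ρ → (-9,11,4)
river: ρ → (4,13,-6)
river: ρ → (-6,11,6)
river: ρ → (6,13,-4)
river: ρ → (-4,11,9)
river: ρ → (9,7,-6)
ρ-cycle length = 22 (tail of 1 descent step not counted)

22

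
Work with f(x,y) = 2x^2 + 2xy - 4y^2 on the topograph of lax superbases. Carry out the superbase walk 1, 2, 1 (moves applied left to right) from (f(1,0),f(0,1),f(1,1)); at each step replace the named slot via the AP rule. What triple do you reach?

start (2,-4,0) = (f(1,0),f(0,1),f(1,1))
replace slot 1: 2·((-4)+0) − 2 = -10 → (-10,-4,0)
replace slot 2: 2·((-10)+0) − (-4) = -16 → (-10,-16,0)
replace slot 1: 2·((-16)+0) − (-10) = -22 → (-22,-16,0)

-22,-16,0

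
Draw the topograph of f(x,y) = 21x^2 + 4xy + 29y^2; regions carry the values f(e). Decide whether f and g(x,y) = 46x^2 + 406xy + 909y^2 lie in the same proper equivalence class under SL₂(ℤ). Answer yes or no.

D₁ = -2420, D₂ = -2420
f: reduced (well bottom): (21,4,29) with a≤c, −a<b≤a
g: translate: b→38 (≡406 mod 92), so (46,406,909)→(46,38,21)
g: flip: (46,38,21)→(21,-38,46)
g: translate: b→4 (≡-38 mod 42), so (21,-38,46)→(21,4,29)
g: reduced (well bottom): (21,4,29) with a≤c, −a<b≤a
reduced forms (21, 4, 29) vs (21, 4, 29) ⇒ equivalent

yes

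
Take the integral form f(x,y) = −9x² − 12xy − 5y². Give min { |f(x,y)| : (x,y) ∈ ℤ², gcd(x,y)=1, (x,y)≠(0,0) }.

translate: b→-6 (≡12 mod 18), so (9,12,5)→(9,-6,2)
flip: (9,-6,2)→(2,6,9)
translate: b→2 (≡6 mod 4), so (2,6,9)→(2,2,5)
reduced (well bottom): (2,2,5) with a≤c, −a<b≤a
well minimum |f| = |-2| = 2 (negative-definite)

2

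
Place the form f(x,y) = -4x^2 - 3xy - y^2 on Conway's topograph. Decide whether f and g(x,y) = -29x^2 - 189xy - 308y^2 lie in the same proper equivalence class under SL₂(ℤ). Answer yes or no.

D₁ = -7, D₂ = -7
f is negative-definite; reduce −f:
−f: flip: (4,3,1)→(1,-3,4)
−f: translate: b→1 (≡-3 mod 2), so (1,-3,4)→(1,1,2)
−f: reduced (well bottom): (1,1,2) with a≤c, −a<b≤a
flip sign back: reduced form of f is (-1,-1,-2)
g is negative-definite; reduce −g:
−g: translate: b→15 (≡189 mod 58), so (29,189,308)→(29,15,2)
−g: flip: (29,15,2)→(2,-15,29)
−g: translate: b→1 (≡-15 mod 4), so (2,-15,29)→(2,1,1)
−g: flip: (2,1,1)→(1,-1,2)
−g: translate: b→1 (≡-1 mod 2), so (1,-1,2)→(1,1,2)
−g: reduced (well bottom): (1,1,2) with a≤c, −a<b≤a
flip sign back: reduced form of g is (-1,-1,-2)
reduced forms (-1, -1, -2) vs (-1, -1, -2) ⇒ equivalent

yes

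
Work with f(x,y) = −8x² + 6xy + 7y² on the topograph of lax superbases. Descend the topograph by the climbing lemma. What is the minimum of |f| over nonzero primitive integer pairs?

river: ρ → (7,8,-7)
river: ρ → (-7,6,8)
river: ρ → (8,10,-5)
river: ρ → (-5,10,8)
river: ρ → (8,6,-7)
river: ρ → (-7,8,7)
river: ρ → (7,6,-8)
river: ρ → (-8,10,5)
river: ρ → (5,10,-8)
river: ρ → (-8,6,7)
closes: descent 0, river 10
min |a| on river = 5

5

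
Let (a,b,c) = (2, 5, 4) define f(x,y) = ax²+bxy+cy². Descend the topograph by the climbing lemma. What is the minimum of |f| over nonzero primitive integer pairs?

translate: b→1 (≡5 mod 4), so (2,5,4)→(2,1,1)
flip: (2,1,1)→(1,-1,2)
translate: b→1 (≡-1 mod 2), so (1,-1,2)→(1,1,2)
reduced (well bottom): (1,1,2) with a≤c, −a<b≤a
well minimum = a = 1

1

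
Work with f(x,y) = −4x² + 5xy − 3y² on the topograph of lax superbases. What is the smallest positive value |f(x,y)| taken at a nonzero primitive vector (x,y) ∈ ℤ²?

translate: b→3 (≡-5 mod 8), so (4,-5,3)→(4,3,2)
flip: (4,3,2)→(2,-3,4)
translate: b→1 (≡-3 mod 4), so (2,-3,4)→(2,1,3)
reduced (well bottom): (2,1,3) with a≤c, −a<b≤a
well minimum |f| = |-2| = 2 (negative-definite)

2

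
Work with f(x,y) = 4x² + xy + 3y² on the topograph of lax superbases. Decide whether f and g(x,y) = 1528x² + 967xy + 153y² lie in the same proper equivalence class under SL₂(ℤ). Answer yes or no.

D₁ = -47, D₂ = -47
f: flip: (4,1,3)→(3,-1,4)
f: reduced (well bottom): (3,-1,4) with a≤c, −a<b≤a
g: flip: (1528,967,153)→(153,-967,1528)
g: translate: b→-49 (≡-967 mod 306), so (153,-967,1528)→(153,-49,4)
g: flip: (153,-49,4)→(4,49,153)
g: translate: b→1 (≡49 mod 8), so (4,49,153)→(4,1,3)
g: flip: (4,1,3)→(3,-1,4)
g: reduced (well bottom): (3,-1,4) with a≤c, −a<b≤a
reduced forms (3, -1, 4) vs (3, -1, 4) ⇒ equivalent

yes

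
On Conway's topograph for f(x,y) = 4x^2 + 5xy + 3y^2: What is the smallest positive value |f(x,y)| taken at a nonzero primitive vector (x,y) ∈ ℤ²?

translate: b→-3 (≡5 mod 8), so (4,5,3)→(4,-3,2)
flip: (4,-3,2)→(2,3,4)
translate: b→-1 (≡3 mod 4), so (2,3,4)→(2,-1,3)
reduced (well bottom): (2,-1,3) with a≤c, −a<b≤a
well minimum = a = 2

2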